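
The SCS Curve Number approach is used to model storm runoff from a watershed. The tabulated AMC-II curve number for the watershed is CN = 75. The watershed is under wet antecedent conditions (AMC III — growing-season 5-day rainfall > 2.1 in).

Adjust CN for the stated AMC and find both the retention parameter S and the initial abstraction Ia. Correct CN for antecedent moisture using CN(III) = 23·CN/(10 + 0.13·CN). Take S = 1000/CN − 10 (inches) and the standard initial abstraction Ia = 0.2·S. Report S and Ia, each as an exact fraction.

S = 100/69 in ≈ 1.449 in; Ia = 20/69 in ≈ 0.290 in

Adjust CN=75 to AMC III: 23·75/(10 + 0.13·75) → 1725 ÷ (79/4) = 6900/79 ≈ 87.342
Max retention: S = 1000/(6900/79) − 10 = 100/69 in (≈ 1.449 in)
Ia = 0.2·(100/69) = 20/69 in ≈ 0.290 in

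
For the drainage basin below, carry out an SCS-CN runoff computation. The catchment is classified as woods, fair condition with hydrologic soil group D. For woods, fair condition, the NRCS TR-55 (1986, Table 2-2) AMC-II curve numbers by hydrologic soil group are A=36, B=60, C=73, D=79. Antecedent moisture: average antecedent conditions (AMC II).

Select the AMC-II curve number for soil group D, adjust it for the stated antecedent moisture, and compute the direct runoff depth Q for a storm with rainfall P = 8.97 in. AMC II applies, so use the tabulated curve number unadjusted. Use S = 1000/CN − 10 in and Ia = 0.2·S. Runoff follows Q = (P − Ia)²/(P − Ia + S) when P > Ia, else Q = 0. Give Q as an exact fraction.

NRCS table: woods, fair condition, soil group D → CN(II) = 79
Average conditions: CN = 79 (no AMC adjustment).
Retention S: 1000/CN − 10 with CN=79.000 → S = 210/79 ≈ 2.658 in
Initial abstraction Ia = S/5 = (210/79)/5 = 42/79 ≈ 0.532 in
Since P=8.970 > Ia=0.532: effective rainfall P−Ia = 66663/7900 in
Q: (66663/7900)² ÷ (87663/7900) = 1481318523/230845900 in (≈ 6.417 in)

Q = 1481318523/230845900 in ≈ 6.417 in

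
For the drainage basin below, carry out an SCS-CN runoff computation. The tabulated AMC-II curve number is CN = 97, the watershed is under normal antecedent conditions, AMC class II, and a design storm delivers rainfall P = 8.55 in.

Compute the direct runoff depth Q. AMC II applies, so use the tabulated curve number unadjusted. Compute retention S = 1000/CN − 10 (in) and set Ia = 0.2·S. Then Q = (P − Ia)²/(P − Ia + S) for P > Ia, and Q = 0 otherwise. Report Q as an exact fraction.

Q = 90387363/11036660 in ≈ 8.190 in

AMC II — tabulated CN = 97 applies directly.
Retention S: 1000/CN − 10 with CN=97.000 → S = 30/97 ≈ 0.309 in
Initial abstraction Ia = S/5 = (30/97)/5 = 6/97 ≈ 0.062 in
P − Ia = 8.550 − 0.062 = 16467/1940 ≈ 8.488 in (> 0, runoff occurs)
Runoff Q = (P−Ia)²/(P−Ia+S) = (8.488)²/(8.488+0.309) = 90387363/11036660 ≈ 8.190 in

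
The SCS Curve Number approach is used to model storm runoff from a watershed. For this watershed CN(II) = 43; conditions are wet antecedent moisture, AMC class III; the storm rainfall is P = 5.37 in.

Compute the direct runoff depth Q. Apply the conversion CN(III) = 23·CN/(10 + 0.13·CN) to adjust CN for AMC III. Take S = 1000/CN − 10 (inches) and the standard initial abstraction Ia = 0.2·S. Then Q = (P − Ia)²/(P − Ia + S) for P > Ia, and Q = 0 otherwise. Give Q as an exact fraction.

Q = 19329618961/10847055300 in ≈ 1.782 in

Wet (AMC III): CN(III) = 23·43/(10 + 0.13·43) = 989/(1559/100) = 98900/1559 ≈ 63.438
Retention S: 1000/CN − 10 with CN=63.438 → S = 5700/989 ≈ 5.763 in
Initial abstraction Ia = S/5 = (5700/989)/5 = 1140/989 ≈ 1.153 in
Since P=5.370 > Ia=1.153: effective rainfall P−Ia = 417093/98900 in
Runoff Q = (P−Ia)²/(P−Ia+S) = (4.217)²/(4.217+5.763) = 19329618961/10847055300 ≈ 1.782 in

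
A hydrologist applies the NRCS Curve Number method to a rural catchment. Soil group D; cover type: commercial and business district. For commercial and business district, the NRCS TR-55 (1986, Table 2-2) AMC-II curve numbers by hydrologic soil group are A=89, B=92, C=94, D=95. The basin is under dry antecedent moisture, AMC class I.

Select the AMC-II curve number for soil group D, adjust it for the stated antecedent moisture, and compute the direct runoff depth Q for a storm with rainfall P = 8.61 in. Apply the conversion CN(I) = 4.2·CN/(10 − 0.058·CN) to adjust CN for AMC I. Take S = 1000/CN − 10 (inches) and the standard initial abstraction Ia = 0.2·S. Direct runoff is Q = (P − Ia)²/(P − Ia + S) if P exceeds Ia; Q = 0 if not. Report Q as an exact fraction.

NRCS table: commercial and business district, soil group D → CN(II) = 95
CN(I) from CN(II)=95: (4.2·95)/(10 − 0.058·95) = 39900/449 ≈ 88.864
Max retention: S = 1000/(39900/449) − 10 = 500/399 in (≈ 1.253 in)
Initial abstraction Ia = S/5 = (500/399)/5 = 100/399 ≈ 0.251 in
Since P=8.610 > Ia=0.251: effective rainfall P−Ia = 333539/39900 in
Q = (333539/39900)²/((333539/39900) + 500/399) = (111248264521/1592010000)/(383539/39900) = 111248264521/15303206100 in ≈ 7.270 in

Q = 111248264521/15303206100 in ≈ 7.270 in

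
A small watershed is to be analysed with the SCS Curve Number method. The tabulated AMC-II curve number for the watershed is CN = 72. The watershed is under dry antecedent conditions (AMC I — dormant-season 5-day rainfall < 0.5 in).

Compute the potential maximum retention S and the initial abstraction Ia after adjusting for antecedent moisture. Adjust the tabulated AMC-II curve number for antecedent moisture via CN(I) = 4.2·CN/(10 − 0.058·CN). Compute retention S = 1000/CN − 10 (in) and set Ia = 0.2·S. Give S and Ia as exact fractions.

S = 250/27 in ≈ 9.259 in; Ia = 50/27 in ≈ 1.852 in

CN(I) from CN(II)=72: (4.2·72)/(10 − 0.058·72) = 675/13 ≈ 51.923
Retention S: 1000/CN − 10 with CN=51.923 → S = 250/27 ≈ 9.259 in
Ia = 0.2S: 0.2·9.259 = 1.852 in (exactly 50/27)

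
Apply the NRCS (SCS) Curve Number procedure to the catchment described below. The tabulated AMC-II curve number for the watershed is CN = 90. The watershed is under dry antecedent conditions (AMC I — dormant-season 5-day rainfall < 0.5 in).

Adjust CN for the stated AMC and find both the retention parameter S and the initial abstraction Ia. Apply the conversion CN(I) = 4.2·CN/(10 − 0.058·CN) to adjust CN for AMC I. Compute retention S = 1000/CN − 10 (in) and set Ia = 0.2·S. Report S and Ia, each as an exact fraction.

S = 500/189 in ≈ 2.646 in; Ia = 100/189 in ≈ 0.529 in

CN(I) from CN(II)=90: (4.2·90)/(10 − 0.058·90) = 18900/239 ≈ 79.079
Max retention: S = 1000/(18900/239) − 10 = 500/189 in (≈ 2.646 in)
Initial abstraction Ia = S/5 = (500/189)/5 = 100/189 ≈ 0.529 in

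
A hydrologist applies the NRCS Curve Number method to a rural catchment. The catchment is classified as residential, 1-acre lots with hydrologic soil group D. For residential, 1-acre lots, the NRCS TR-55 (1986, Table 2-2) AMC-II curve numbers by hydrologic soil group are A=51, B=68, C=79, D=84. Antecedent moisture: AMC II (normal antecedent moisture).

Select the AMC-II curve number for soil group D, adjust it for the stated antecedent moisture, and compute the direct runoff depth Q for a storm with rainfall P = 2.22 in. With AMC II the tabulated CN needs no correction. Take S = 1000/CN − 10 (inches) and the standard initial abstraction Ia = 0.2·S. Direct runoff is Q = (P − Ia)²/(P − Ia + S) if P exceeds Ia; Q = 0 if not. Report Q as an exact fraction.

NRCS table: residential, 1-acre lots, soil group D → CN(II) = 84
AMC II — tabulated CN = 84 applies directly.
S = 1000/84 − 10 = 40/21 in ≈ 1.905 in
Ia = 0.2S: 0.2·1.905 = 0.381 in (exactly 8/21)
P − Ia = 2.220 − 0.381 = 1931/1050 ≈ 1.839 in (> 0, runoff occurs)
Q: (1931/1050)² ÷ (3931/1050) = 3728761/4127550 in (≈ 0.903 in)

Q = 3728761/4127550 in ≈ 0.903 in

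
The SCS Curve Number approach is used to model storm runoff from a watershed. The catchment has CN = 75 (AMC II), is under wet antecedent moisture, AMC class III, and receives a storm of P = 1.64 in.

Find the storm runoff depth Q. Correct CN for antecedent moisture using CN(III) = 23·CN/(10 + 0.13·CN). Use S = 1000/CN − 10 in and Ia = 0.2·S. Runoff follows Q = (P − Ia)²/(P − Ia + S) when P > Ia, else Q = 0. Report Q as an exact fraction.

Q = 5424241/8330025 in ≈ 0.651 in

CN(III) from CN(II)=75: (23·75)/(10 + 0.13·75) = 6900/79 ≈ 87.342
Retention S: 1000/CN − 10 with CN=87.342 → S = 100/69 ≈ 1.449 in
Ia = 0.2·(100/69) = 20/69 in ≈ 0.290 in
Since P=1.640 > Ia=0.290: effective rainfall P−Ia = 2329/1725 in
Q = (2329/1725)²/((2329/1725) + 100/69) = (5424241/2975625)/(4829/1725) = 5424241/8330025 in ≈ 0.651 in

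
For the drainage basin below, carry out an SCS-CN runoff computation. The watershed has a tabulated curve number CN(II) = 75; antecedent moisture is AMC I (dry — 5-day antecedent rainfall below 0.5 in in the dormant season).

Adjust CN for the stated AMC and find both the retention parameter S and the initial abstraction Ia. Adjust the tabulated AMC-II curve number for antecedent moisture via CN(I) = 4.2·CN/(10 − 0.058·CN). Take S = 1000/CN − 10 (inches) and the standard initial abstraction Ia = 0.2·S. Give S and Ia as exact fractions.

S = 500/63 in ≈ 7.937 in; Ia = 100/63 in ≈ 1.587 in

CN(I) from CN(II)=75: (4.2·75)/(10 − 0.058·75) = 6300/113 ≈ 55.752
Max retention: S = 1000/(6300/113) − 10 = 500/63 in (≈ 7.937 in)
Ia = 0.2S: 0.2·7.937 = 1.587 in (exactly 100/63)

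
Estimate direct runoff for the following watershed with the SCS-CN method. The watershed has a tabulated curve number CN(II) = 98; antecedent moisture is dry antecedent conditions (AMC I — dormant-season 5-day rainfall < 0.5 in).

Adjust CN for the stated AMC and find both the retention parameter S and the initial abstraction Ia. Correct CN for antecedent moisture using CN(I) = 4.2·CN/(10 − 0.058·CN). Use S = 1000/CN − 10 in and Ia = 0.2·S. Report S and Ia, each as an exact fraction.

S = 500/1029 in ≈ 0.486 in; Ia = 100/1029 in ≈ 0.097 in

CN(I) from CN(II)=98: (4.2·98)/(10 − 0.058·98) = 102900/1079 ≈ 95.366
Retention S: 1000/CN − 10 with CN=95.366 → S = 500/1029 ≈ 0.486 in
Initial abstraction Ia = S/5 = (500/1029)/5 = 100/1029 ≈ 0.097 in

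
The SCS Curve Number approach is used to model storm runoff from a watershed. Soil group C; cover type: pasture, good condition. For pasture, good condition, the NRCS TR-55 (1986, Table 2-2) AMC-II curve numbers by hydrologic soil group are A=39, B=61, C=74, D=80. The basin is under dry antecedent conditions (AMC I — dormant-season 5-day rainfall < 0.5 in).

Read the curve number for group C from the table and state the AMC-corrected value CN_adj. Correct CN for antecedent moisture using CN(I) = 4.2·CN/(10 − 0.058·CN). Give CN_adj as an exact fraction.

NRCS table: pasture, good condition, soil group C → CN(II) = 74
Dry (AMC I): CN(I) = 4.2·74/(10 − 0.058·74) = (1554/5)/(1427/250) = 77700/1427 ≈ 54.450

CN_adj = 77700/1427 ≈ 54.450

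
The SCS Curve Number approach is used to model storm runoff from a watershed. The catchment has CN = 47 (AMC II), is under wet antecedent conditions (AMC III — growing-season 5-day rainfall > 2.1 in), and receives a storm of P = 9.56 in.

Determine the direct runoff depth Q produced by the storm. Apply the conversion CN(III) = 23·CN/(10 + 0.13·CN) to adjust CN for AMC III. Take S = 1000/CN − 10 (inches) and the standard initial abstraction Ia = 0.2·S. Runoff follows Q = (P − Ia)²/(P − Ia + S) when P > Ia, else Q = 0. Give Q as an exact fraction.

CN(III) from CN(II)=47: (23·47)/(10 + 0.13·47) = 108100/1611 ≈ 67.101
Max retention: S = 1000/(108100/1611) − 10 = 5300/1081 in (≈ 4.903 in)
Initial abstraction Ia = S/5 = (5300/1081)/5 = 1060/1081 ≈ 0.981 in
Excess rainfall: 9.560 − 0.981 = 8.579 in; P > Ia so Q > 0
Q: (231859/27025)² ÷ (364359/27025) = 53758595881/9846801975 in (≈ 5.459 in)

Q = 53758595881/9846801975 in ≈ 5.459 in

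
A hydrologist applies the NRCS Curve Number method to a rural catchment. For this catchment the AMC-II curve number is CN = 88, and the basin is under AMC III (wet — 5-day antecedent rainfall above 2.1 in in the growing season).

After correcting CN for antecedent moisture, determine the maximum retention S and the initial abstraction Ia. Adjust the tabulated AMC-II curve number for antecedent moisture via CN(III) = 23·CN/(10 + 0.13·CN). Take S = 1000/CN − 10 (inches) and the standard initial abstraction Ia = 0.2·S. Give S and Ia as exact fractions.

S = 150/253 in ≈ 0.593 in; Ia = 30/253 in ≈ 0.119 in

Adjust CN=88 to AMC III: 23·88/(10 + 0.13·88) → 2024 ÷ (536/25) = 6325/67 ≈ 94.403
Max retention: S = 1000/(6325/67) − 10 = 150/253 in (≈ 0.593 in)
Initial abstraction Ia = S/5 = (150/253)/5 = 30/253 ≈ 0.119 in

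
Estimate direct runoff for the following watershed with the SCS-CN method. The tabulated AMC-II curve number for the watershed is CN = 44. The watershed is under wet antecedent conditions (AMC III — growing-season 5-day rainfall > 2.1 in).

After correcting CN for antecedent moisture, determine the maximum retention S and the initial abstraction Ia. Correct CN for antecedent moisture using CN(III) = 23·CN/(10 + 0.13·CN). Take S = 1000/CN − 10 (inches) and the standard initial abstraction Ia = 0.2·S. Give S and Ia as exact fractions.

Adjust CN=44 to AMC III: 23·44/(10 + 0.13·44) → 1012 ÷ (393/25) = 25300/393 ≈ 64.377
Retention S: 1000/CN − 10 with CN=64.377 → S = 1400/253 ≈ 5.534 in
Initial abstraction Ia = S/5 = (1400/253)/5 = 280/253 ≈ 1.107 in

S = 1400/253 in ≈ 5.534 in; Ia = 280/253 in ≈ 1.107 in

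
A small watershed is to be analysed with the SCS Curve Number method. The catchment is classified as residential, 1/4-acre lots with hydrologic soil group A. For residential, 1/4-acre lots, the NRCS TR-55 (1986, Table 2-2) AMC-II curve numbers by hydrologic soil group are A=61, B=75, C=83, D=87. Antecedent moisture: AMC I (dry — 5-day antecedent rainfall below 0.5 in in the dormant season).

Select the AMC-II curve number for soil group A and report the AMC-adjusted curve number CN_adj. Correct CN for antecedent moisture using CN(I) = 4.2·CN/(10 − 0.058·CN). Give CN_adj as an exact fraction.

NRCS table: residential, 1/4-acre lots, soil group A → CN(II) = 61
Adjust CN=61 to AMC I: 4.2·61/(10 − 0.058·61) → (1281/5) ÷ (3231/500) = 42700/1077 ≈ 39.647

CN_adj = 42700/1077 ≈ 39.647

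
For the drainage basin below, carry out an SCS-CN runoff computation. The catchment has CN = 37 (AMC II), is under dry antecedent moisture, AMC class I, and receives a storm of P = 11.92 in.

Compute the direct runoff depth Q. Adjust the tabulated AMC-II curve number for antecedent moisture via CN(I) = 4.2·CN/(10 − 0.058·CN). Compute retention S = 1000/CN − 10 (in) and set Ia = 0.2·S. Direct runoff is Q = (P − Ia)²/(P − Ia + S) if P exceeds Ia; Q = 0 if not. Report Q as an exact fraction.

Dry (AMC I): CN(I) = 4.2·37/(10 − 0.058·37) = (777/5)/(3927/500) = 3700/187 ≈ 19.786
Retention S: 1000/CN − 10 with CN=19.786 → S = 1500/37 ≈ 40.541 in
Ia = 0.2·(1500/37) = 300/37 in ≈ 8.108 in
Excess rainfall: 11.920 − 8.108 = 3.812 in; P > Ia so Q > 0
Q: (3526/925)² ÷ (41026/925) = 6216338/18974525 in (≈ 0.328 in)

Q = 6216338/18974525 in ≈ 0.328 in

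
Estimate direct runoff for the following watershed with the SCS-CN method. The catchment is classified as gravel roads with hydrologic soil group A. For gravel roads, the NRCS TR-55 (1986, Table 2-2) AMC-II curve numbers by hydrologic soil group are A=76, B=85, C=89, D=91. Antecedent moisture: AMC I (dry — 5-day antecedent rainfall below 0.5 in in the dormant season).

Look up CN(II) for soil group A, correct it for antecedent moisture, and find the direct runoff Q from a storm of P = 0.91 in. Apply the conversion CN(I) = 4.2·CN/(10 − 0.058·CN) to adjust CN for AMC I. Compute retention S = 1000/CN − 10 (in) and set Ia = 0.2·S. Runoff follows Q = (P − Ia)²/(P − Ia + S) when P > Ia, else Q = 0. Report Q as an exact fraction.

Q = 0 in ≈ 0.000 in

NRCS table: gravel roads, soil group A → CN(II) = 76
Dry (AMC I): CN(I) = 4.2·76/(10 − 0.058·76) = (1596/5)/(699/125) = 13300/233 ≈ 57.082
S = 1000/(13300/233) − 10 = 1000/133 in ≈ 7.519 in
Ia = 0.2S: 0.2·7.519 = 1.504 in (exactly 200/133)
P = 0.910 ≤ Ia = 1.504 in: entire storm abstracted, Q = 0.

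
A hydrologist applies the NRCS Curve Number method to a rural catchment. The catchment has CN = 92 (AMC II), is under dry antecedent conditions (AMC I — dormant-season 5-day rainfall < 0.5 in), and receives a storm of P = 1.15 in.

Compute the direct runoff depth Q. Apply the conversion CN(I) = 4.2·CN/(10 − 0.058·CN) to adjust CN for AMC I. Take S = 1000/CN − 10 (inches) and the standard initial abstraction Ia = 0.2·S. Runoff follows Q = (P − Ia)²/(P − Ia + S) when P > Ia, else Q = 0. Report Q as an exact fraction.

CN(I) from CN(II)=92: (4.2·92)/(10 − 0.058·92) = 48300/583 ≈ 82.847
Max retention: S = 1000/(48300/583) − 10 = 1000/483 in (≈ 2.070 in)
Ia = 0.2·(1000/483) = 200/483 in ≈ 0.414 in
Excess rainfall: 1.150 − 0.414 = 0.736 in; P > Ia so Q > 0
Q = (7109/9660)²/((7109/9660) + 1000/483) = (50537881/93315600)/(27109/9660) = 50537881/261872940 in ≈ 0.193 in

Q = 50537881/261872940 in ≈ 0.193 in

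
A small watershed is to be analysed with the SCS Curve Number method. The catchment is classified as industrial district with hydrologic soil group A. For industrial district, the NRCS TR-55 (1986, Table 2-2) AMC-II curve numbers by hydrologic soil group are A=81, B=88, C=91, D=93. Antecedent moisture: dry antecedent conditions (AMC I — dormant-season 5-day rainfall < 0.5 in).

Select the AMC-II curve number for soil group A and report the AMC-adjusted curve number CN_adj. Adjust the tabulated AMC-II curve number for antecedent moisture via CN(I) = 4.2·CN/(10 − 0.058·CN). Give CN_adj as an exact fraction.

NRCS table: industrial district, soil group A → CN(II) = 81
CN(I) from CN(II)=81: (4.2·81)/(10 − 0.058·81) = 170100/2651 ≈ 64.164

CN_adj = 170100/2651 ≈ 64.164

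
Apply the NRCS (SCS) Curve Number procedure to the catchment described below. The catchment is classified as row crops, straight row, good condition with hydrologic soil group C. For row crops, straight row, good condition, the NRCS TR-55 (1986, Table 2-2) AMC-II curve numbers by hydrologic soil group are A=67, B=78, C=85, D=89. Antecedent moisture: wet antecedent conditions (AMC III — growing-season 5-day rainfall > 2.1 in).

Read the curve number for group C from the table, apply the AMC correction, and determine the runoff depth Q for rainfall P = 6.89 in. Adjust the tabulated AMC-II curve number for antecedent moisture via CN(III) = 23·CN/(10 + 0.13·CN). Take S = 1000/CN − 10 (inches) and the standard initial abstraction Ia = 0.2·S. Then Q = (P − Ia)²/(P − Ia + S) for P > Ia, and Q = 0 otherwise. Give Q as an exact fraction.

Q = 69379033201/11471900900 in ≈ 6.048 in

NRCS table: row crops, straight row, good condition, soil group C → CN(II) = 85
CN(III) from CN(II)=85: (23·85)/(10 + 0.13·85) = 39100/421 ≈ 92.874
S = 1000/(39100/421) − 10 = 300/391 in ≈ 0.767 in
Initial abstraction Ia = S/5 = (300/391)/5 = 60/391 ≈ 0.153 in
P − Ia = 6.890 − 0.153 = 263399/39100 ≈ 6.737 in (> 0, runoff occurs)
Q: (263399/39100)² ÷ (293399/39100) = 69379033201/11471900900 in (≈ 6.048 in)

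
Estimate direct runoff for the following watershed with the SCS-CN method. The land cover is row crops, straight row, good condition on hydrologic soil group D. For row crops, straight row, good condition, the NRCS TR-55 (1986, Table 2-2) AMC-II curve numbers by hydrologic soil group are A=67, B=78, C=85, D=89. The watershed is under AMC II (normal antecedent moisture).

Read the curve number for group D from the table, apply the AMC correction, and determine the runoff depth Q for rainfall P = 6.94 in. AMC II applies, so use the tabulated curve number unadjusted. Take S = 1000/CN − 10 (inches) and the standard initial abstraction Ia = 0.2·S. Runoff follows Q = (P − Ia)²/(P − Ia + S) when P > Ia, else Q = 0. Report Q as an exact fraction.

NRCS table: row crops, straight row, good condition, soil group D → CN(II) = 89
CN(II) = 89; AMC II needs no correction.
Retention S: 1000/CN − 10 with CN=89.000 → S = 110/89 ≈ 1.236 in
Ia = 0.2S: 0.2·1.236 = 0.247 in (exactly 22/89)
Excess rainfall: 6.940 − 0.247 = 6.693 in; P > Ia so Q > 0
Runoff Q = (P−Ia)²/(P−Ia+S) = (6.693)²/(6.693+1.236) = 887027089/157009350 ≈ 5.650 in

Q = 887027089/157009350 in ≈ 5.650 in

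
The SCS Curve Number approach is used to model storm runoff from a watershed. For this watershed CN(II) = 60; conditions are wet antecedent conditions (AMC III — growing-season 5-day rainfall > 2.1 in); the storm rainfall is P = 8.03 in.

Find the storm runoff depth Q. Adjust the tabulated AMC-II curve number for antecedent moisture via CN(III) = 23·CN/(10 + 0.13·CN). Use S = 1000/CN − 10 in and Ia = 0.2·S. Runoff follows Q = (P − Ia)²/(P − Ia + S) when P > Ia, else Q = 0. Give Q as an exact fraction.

CN(III) from CN(II)=60: (23·60)/(10 + 0.13·60) = 6900/89 ≈ 77.528
Retention S: 1000/CN − 10 with CN=77.528 → S = 200/69 ≈ 2.899 in
Initial abstraction Ia = S/5 = (200/69)/5 = 40/69 ≈ 0.580 in
P − Ia = 8.030 − 0.580 = 51407/6900 ≈ 7.450 in (> 0, runoff occurs)
Q = (51407/6900)²/((51407/6900) + 200/69) = (2642679649/47610000)/(71407/6900) = 2642679649/492708300 in ≈ 5.364 in

Q = 2642679649/492708300 in ≈ 5.364 in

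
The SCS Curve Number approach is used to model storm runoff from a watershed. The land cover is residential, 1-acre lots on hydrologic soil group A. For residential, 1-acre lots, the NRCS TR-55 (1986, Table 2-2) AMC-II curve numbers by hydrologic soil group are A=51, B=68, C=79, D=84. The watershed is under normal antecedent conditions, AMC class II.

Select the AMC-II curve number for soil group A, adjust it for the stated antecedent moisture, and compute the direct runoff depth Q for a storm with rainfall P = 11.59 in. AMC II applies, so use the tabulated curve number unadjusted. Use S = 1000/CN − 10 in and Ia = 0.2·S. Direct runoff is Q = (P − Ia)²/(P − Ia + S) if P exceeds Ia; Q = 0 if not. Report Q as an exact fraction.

Q = 2431377481/501375900 in ≈ 4.849 in

NRCS table: residential, 1-acre lots, soil group A → CN(II) = 51
CN(II) = 51; AMC II needs no correction.
S = 1000/51 − 10 = 490/51 in ≈ 9.608 in
Ia = 0.2·(490/51) = 98/51 in ≈ 1.922 in
Excess rainfall: 11.590 − 1.922 = 9.668 in; P > Ia so Q > 0
Runoff Q = (P−Ia)²/(P−Ia+S) = (9.668)²/(9.668+9.608) = 2431377481/501375900 ≈ 4.849 in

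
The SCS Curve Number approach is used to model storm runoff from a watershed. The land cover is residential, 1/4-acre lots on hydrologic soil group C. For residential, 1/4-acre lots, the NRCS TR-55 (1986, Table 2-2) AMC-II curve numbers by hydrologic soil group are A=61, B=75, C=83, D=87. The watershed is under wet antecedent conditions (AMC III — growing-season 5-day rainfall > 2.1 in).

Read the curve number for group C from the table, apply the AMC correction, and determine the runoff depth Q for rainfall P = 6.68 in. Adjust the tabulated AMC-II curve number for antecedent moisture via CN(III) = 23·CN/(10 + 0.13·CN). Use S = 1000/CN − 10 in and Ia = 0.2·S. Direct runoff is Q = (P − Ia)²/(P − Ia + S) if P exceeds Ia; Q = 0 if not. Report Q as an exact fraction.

Q = 96287951809/16837523175 in ≈ 5.719 in

NRCS table: residential, 1/4-acre lots, soil group C → CN(II) = 83
Wet (AMC III): CN(III) = 23·83/(10 + 0.13·83) = 1909/(2079/100) = 190900/2079 ≈ 91.823
S = 1000/(190900/2079) − 10 = 1700/1909 in ≈ 0.891 in
Ia = 0.2·(1700/1909) = 340/1909 in ≈ 0.178 in
Since P=6.680 > Ia=0.178: effective rainfall P−Ia = 310303/47725 in
Runoff Q = (P−Ia)²/(P−Ia+S) = (6.502)²/(6.502+0.891) = 96287951809/16837523175 ≈ 5.719 in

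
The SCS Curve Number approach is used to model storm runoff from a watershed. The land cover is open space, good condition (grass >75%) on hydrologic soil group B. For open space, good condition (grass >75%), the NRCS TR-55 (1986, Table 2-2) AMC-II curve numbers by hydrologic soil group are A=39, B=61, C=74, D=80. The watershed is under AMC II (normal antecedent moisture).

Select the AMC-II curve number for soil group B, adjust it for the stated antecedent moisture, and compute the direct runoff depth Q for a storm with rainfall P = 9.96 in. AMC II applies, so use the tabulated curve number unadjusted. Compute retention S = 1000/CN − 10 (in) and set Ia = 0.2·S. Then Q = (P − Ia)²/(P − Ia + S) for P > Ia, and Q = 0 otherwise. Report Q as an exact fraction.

Q = 58423707/11686075 in ≈ 4.999 in

NRCS table: open space, good condition (grass >75%), soil group B → CN(II) = 61
CN(II) = 61; AMC II needs no correction.
Retention S: 1000/CN − 10 with CN=61.000 → S = 390/61 ≈ 6.393 in
Ia = 0.2·(390/61) = 78/61 in ≈ 1.279 in
Excess rainfall: 9.960 − 1.279 = 8.681 in; P > Ia so Q > 0
Q = (13239/1525)²/((13239/1525) + 390/61) = (175271121/2325625)/(22989/1525) = 58423707/11686075 in ≈ 4.999 in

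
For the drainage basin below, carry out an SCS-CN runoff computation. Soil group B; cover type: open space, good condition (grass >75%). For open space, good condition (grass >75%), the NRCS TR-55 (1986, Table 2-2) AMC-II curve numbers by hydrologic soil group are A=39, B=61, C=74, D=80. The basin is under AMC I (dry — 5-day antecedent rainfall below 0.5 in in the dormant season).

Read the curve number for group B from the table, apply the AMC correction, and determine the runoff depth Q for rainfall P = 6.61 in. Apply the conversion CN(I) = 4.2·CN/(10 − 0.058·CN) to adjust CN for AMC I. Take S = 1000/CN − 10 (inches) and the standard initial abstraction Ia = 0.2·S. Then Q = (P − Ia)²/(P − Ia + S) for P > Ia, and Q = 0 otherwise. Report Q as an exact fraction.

NRCS table: open space, good condition (grass >75%), soil group B → CN(II) = 61
CN(I) from CN(II)=61: (4.2·61)/(10 − 0.058·61) = 42700/1077 ≈ 39.647
S = 1000/(42700/1077) − 10 = 6500/427 in ≈ 15.222 in
Initial abstraction Ia = S/5 = (6500/427)/5 = 1300/427 ≈ 3.044 in
Excess rainfall: 6.610 − 3.044 = 3.566 in; P > Ia so Q > 0
Q = (152247/42700)²/((152247/42700) + 6500/427) = (23179149009/1823290000)/(802247/42700) = 23179149009/34255946900 in ≈ 0.677 in

Q = 23179149009/34255946900 in ≈ 0.677 in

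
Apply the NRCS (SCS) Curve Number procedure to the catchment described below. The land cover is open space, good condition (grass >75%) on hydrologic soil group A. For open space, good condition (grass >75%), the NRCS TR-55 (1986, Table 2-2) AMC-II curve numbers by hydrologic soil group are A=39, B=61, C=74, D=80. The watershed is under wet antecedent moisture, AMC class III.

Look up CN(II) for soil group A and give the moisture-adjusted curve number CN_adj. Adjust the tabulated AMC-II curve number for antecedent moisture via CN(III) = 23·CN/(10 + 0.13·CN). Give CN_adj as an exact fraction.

CN_adj = 89700/1507 ≈ 59.522

NRCS table: open space, good condition (grass >75%), soil group A → CN(II) = 39
Wet (AMC III): CN(III) = 23·39/(10 + 0.13·39) = 897/(1507/100) = 89700/1507 ≈ 59.522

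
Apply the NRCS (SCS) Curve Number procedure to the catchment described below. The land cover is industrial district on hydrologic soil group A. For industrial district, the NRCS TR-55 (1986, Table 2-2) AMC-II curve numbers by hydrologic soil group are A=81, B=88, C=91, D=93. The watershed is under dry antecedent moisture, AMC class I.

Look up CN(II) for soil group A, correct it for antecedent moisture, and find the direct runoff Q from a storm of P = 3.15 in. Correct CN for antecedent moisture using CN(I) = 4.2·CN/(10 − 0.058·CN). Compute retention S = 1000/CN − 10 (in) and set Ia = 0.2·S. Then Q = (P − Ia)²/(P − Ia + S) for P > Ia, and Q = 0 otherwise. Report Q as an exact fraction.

Q = 4783520569/8816725260 in ≈ 0.543 in

NRCS table: industrial district, soil group A → CN(II) = 81
CN(I) from CN(II)=81: (4.2·81)/(10 − 0.058·81) = 170100/2651 ≈ 64.164
Retention S: 1000/CN − 10 with CN=64.164 → S = 9500/1701 ≈ 5.585 in
Ia = 0.2S: 0.2·5.585 = 1.117 in (exactly 1900/1701)
Since P=3.150 > Ia=1.117: effective rainfall P−Ia = 69163/34020 in
Runoff Q = (P−Ia)²/(P−Ia+S) = (2.033)²/(2.033+5.585) = 4783520569/8816725260 ≈ 0.543 in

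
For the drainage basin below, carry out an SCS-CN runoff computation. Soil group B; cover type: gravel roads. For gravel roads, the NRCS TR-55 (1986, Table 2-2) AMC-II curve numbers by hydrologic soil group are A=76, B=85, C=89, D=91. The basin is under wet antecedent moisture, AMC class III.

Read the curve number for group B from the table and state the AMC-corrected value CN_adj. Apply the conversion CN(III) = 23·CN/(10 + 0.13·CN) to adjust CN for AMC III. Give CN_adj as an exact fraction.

NRCS table: gravel roads, soil group B → CN(II) = 85
CN(III) from CN(II)=85: (23·85)/(10 + 0.13·85) = 39100/421 ≈ 92.874

CN_adj = 39100/421 ≈ 92.874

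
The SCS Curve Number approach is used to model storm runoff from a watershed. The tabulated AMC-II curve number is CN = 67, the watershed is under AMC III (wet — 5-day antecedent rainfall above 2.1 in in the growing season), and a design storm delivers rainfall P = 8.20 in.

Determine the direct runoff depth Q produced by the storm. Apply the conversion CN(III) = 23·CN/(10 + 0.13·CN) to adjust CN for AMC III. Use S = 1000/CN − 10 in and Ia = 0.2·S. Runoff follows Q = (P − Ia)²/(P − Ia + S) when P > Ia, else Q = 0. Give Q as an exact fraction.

Q = 3585734161/588515605 in ≈ 6.093 in

Wet (AMC III): CN(III) = 23·67/(10 + 0.13·67) = 1541/(1871/100) = 154100/1871 ≈ 82.362
S = 1000/(154100/1871) − 10 = 3300/1541 in ≈ 2.141 in
Ia = 0.2S: 0.2·2.141 = 0.428 in (exactly 660/1541)
Excess rainfall: 8.200 − 0.428 = 7.772 in; P > Ia so Q > 0
Q = (59881/7705)²/((59881/7705) + 3300/1541) = (3585734161/59367025)/(76381/7705) = 3585734161/588515605 in ≈ 6.093 in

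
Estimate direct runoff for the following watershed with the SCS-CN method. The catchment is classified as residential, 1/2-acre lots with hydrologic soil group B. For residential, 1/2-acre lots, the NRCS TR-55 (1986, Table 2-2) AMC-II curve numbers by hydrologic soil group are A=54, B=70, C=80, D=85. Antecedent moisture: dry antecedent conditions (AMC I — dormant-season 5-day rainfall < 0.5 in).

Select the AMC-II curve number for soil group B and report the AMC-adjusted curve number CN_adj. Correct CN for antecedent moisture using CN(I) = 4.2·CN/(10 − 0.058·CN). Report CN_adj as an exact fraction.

CN_adj = 4900/99 ≈ 49.495

NRCS table: residential, 1/2-acre lots, soil group B → CN(II) = 70
Dry (AMC I): CN(I) = 4.2·70/(10 − 0.058·70) = 294/(297/50) = 4900/99 ≈ 49.495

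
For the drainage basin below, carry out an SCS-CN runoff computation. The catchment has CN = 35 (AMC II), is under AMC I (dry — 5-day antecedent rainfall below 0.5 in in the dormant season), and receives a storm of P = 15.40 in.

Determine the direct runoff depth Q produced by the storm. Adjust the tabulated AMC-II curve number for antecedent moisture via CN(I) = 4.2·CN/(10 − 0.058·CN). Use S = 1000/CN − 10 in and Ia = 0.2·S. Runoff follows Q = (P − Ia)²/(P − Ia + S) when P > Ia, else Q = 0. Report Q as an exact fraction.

Q = 23222761/27429465 in ≈ 0.847 in

CN(I) from CN(II)=35: (4.2·35)/(10 − 0.058·35) = 14700/797 ≈ 18.444
Max retention: S = 1000/(14700/797) − 10 = 6500/147 in (≈ 44.218 in)
Ia = 0.2·(6500/147) = 1300/147 in ≈ 8.844 in
Excess rainfall: 15.400 − 8.844 = 6.556 in; P > Ia so Q > 0
Q = (4819/735)²/((4819/735) + 6500/147) = (23222761/540225)/(37319/735) = 23222761/27429465 in ≈ 0.847 in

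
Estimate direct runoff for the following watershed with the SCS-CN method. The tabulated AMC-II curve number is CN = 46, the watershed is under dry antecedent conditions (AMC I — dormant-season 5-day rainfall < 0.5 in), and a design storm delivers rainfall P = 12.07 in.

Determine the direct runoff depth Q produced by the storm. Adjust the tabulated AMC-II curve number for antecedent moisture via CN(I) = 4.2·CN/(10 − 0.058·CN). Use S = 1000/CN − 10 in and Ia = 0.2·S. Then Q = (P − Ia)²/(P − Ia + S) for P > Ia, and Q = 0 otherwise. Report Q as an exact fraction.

Q = 10884122929/8924664700 in ≈ 1.220 in

Dry (AMC I): CN(I) = 4.2·46/(10 − 0.058·46) = (966/5)/(1833/250) = 16100/611 ≈ 26.350
Retention S: 1000/CN − 10 with CN=26.350 → S = 4500/161 ≈ 27.950 in
Initial abstraction Ia = S/5 = (4500/161)/5 = 900/161 ≈ 5.590 in
Excess rainfall: 12.070 − 5.590 = 6.480 in; P > Ia so Q > 0
Q = (104327/16100)²/((104327/16100) + 4500/161) = (10884122929/259210000)/(554327/16100) = 10884122929/8924664700 in ≈ 1.220 in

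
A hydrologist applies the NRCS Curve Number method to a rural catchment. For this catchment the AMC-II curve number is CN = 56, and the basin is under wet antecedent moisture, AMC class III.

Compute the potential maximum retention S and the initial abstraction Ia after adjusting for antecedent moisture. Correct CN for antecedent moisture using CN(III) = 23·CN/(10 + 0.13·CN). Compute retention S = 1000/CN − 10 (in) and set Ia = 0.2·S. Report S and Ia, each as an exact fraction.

Wet (AMC III): CN(III) = 23·56/(10 + 0.13·56) = 1288/(432/25) = 4025/54 ≈ 74.537
Max retention: S = 1000/(4025/54) − 10 = 550/161 in (≈ 3.416 in)
Initial abstraction Ia = S/5 = (550/161)/5 = 110/161 ≈ 0.683 in

S = 550/161 in ≈ 3.416 in; Ia = 110/161 in ≈ 0.683 in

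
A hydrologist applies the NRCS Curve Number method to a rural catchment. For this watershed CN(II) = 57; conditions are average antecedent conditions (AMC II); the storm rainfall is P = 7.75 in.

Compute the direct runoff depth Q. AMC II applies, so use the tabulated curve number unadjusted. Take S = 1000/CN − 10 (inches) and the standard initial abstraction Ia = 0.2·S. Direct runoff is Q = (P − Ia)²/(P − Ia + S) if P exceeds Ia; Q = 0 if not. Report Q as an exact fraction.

Q = 2024929/716604 in ≈ 2.826 in

CN(II) = 57; AMC II needs no correction.
S = 1000/57 − 10 = 430/57 in ≈ 7.544 in
Ia = 0.2·(430/57) = 86/57 in ≈ 1.509 in
Since P=7.750 > Ia=1.509: effective rainfall P−Ia = 1423/228 in
Runoff Q = (P−Ia)²/(P−Ia+S) = (6.241)²/(6.241+7.544) = 2024929/716604 ≈ 2.826 in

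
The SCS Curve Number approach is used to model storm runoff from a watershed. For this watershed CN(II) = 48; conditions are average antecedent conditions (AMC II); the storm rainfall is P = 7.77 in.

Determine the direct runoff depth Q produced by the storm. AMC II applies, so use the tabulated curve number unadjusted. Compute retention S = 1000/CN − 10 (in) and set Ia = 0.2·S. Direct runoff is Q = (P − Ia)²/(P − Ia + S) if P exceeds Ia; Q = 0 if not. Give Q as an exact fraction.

Average conditions: CN = 48 (no AMC adjustment).
Max retention: S = 1000/48 − 10 = 65/6 in (≈ 10.833 in)
Ia = 0.2S: 0.2·10.833 = 2.167 in (exactly 13/6)
Since P=7.770 > Ia=2.167: effective rainfall P−Ia = 1681/300 in
Runoff Q = (P−Ia)²/(P−Ia+S) = (5.603)²/(5.603+10.833) = 2825761/1479300 ≈ 1.910 in

Q = 2825761/1479300 in ≈ 1.910 in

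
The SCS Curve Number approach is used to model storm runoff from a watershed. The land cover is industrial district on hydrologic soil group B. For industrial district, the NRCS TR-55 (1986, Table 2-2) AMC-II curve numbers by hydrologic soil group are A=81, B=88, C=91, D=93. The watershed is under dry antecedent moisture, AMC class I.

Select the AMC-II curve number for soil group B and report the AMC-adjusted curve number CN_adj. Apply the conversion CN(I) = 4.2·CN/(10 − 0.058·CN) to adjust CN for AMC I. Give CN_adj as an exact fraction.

NRCS table: industrial district, soil group B → CN(II) = 88
Dry (AMC I): CN(I) = 4.2·88/(10 − 0.058·88) = (1848/5)/(612/125) = 3850/51 ≈ 75.490

CN_adj = 3850/51 ≈ 75.490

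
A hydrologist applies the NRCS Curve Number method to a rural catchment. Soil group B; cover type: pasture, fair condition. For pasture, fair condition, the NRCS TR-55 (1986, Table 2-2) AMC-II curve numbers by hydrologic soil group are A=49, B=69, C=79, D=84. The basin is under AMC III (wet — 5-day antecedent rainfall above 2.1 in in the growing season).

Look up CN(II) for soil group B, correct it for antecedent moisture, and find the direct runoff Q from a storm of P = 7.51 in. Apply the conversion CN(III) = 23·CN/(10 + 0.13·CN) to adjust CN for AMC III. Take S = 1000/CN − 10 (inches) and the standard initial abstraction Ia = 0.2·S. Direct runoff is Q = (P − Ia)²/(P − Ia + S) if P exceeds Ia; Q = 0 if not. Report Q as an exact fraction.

NRCS table: pasture, fair condition, soil group B → CN(II) = 69
Wet (AMC III): CN(III) = 23·69/(10 + 0.13·69) = 1587/(1897/100) = 158700/1897 ≈ 83.658
S = 1000/(158700/1897) − 10 = 3100/1587 in ≈ 1.953 in
Ia = 0.2S: 0.2·1.953 = 0.391 in (exactly 620/1587)
Excess rainfall: 7.510 − 0.391 = 7.119 in; P > Ia so Q > 0
Runoff Q = (P−Ia)²/(P−Ia+S) = (7.119)²/(7.119+1.953) = 1276531646569/228502131900 ≈ 5.587 in

Q = 1276531646569/228502131900 in ≈ 5.587 in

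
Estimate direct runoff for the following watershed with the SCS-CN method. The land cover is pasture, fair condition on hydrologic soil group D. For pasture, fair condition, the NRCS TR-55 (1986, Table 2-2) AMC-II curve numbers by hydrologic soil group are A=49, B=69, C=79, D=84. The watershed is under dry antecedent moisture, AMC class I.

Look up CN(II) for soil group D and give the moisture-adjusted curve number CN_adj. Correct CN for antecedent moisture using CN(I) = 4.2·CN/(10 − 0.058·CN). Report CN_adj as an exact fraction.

NRCS table: pasture, fair condition, soil group D → CN(II) = 84
Dry (AMC I): CN(I) = 4.2·84/(10 − 0.058·84) = (1764/5)/(641/125) = 44100/641 ≈ 68.799

CN_adj = 44100/641 ≈ 68.799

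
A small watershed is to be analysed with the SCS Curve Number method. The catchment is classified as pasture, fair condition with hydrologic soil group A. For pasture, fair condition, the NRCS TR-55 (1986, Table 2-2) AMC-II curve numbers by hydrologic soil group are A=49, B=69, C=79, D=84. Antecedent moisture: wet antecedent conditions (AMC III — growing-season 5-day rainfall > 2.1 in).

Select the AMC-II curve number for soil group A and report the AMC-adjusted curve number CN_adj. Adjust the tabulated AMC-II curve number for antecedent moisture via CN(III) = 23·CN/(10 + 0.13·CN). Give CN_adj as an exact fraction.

NRCS table: pasture, fair condition, soil group A → CN(II) = 49
Wet (AMC III): CN(III) = 23·49/(10 + 0.13·49) = 1127/(1637/100) = 112700/1637 ≈ 68.845

CN_adj = 112700/1637 ≈ 68.845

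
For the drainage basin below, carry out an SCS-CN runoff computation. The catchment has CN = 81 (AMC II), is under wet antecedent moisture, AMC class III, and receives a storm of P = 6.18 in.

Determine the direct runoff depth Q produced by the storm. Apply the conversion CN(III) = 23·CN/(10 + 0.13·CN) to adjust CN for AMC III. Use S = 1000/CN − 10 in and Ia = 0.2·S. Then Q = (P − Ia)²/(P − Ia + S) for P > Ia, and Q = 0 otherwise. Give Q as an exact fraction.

CN(III) from CN(II)=81: (23·81)/(10 + 0.13·81) = 186300/2053 ≈ 90.745
Max retention: S = 1000/(186300/2053) − 10 = 1900/1863 in (≈ 1.020 in)
Ia = 0.2·(1900/1863) = 380/1863 in ≈ 0.204 in
P − Ia = 6.180 − 0.204 = 556667/93150 ≈ 5.976 in (> 0, runoff occurs)
Q = (556667/93150)²/((556667/93150) + 1900/1863) = (309878148889/8676922500)/(651667/93150) = 309878148889/60702781050 in ≈ 5.105 in

Q = 309878148889/60702781050 in ≈ 5.105 in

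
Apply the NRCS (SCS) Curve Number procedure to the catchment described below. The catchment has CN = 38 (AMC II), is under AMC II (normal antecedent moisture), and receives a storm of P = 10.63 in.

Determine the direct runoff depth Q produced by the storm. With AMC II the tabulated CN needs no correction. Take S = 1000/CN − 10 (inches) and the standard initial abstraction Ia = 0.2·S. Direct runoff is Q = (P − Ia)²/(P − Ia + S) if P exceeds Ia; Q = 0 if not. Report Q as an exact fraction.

Q = 195916009/85494300 in ≈ 2.292 in

Average conditions: CN = 38 (no AMC adjustment).
Max retention: S = 1000/38 − 10 = 310/19 in (≈ 16.316 in)
Ia = 0.2S: 0.2·16.316 = 3.263 in (exactly 62/19)
P − Ia = 10.630 − 3.263 = 13997/1900 ≈ 7.367 in (> 0, runoff occurs)
Q = (13997/1900)²/((13997/1900) + 310/19) = (195916009/3610000)/(44997/1900) = 195916009/85494300 in ≈ 2.292 in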